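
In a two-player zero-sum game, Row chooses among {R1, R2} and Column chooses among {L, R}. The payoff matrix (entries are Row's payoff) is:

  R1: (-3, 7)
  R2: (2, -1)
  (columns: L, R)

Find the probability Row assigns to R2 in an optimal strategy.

10/13

Row minima: R1 → -3, R2 → -1; maximin = -1.
Column maxima: L → 2, R → 7; minimax = 2.
-1 ≠ 2, so there is no saddle point; optimal play is mixed.
Let Row play R1 with probability p. Expected payoff against L: (-3)p + 2(1−p) = −5p + 2; against R: 7p + (-1)(1−p) = 8p − 1.
Setting these equal: −5p + 2 = 8p − 1 ⇒ −13p = -3 ⇒ p = 3/13, and the value is (-5)·(3/13) + 2 = 11/13.
For Column: with q = P(L), equating R1's and R2's payoffs gives −10q + 7 = 3q − 1 ⇒ q = 8/13.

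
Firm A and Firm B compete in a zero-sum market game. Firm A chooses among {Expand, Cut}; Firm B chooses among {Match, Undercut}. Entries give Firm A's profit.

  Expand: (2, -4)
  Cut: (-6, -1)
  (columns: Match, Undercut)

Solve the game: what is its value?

-26/11

Row minima: Expand → -4, Cut → -6; maximin = -4.
Column maxima: Match → 2, Undercut → -1; minimax = -1.
-4 ≠ -1, so there is no saddle point; optimal play is mixed.
Let Firm A play Expand with probability p. Expected payoff against Match: 2p + (-6)(1−p) = 8p − 6; against Undercut: (-4)p + (-1)(1−p) = −3p − 1.
Setting these equal: 8p − 6 = −3p − 1 ⇒ 11p = 5 ⇒ p = 5/11, and the value is (8)·(5/11) − 6 = -26/11.
For Firm B: with q = P(Match), equating Expand's and Cut's payoffs gives 6q − 4 = −5q − 1 ⇒ q = 3/11.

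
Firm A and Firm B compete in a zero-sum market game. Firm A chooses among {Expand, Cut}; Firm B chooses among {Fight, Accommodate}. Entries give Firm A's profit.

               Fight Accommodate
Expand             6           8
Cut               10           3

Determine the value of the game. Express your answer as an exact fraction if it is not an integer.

62/9

Row minima: Expand → 6, Cut → 3; maximin = 6.
Column maxima: Fight → 10, Accommodate → 8; minimax = 8.
6 ≠ 8, so there is no saddle point; optimal play is mixed.
Let Firm A play Expand with probability p. Expected payoff against Fight: 6p + 10(1−p) = −4p + 10; against Accommodate: 8p + 3(1−p) = 5p + 3.
Setting these equal: −4p + 10 = 5p + 3 ⇒ −9p = -7 ⇒ p = 7/9, and the value is (-4)·(7/9) + 10 = 62/9.
For Firm B: with q = P(Fight), equating Expand's and Cut's payoffs gives −2q + 8 = 7q + 3 ⇒ q = 5/9.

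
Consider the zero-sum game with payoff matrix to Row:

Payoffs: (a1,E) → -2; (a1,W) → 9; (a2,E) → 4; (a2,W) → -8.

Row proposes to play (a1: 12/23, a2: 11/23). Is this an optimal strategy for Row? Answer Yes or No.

Yes

Against E this mix gives (12/23)·(-2) + (11/23)·4 = 20/23.
Against W this mix gives (12/23)·9 + (11/23)·(-8) = 20/23.
All of Column's active replies (E, W) yield 20/23, and no column does worse for Row. The mix makes Column indifferent and guarantees 20/23, so it is optimal.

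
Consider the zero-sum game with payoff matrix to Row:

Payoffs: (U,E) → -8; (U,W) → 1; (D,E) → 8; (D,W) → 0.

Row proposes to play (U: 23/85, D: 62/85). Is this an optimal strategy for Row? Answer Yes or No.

No

Against E this mix gives (23/85)·(-8) + (62/85)·8 = 312/85.
Against W this mix gives (23/85)·1 + (62/85)·0 = 23/85.
Column will play W, holding Row to 23/85. Shifting weight toward the row that does better against W would raise this floor (the equalizing mix achieves 8/17 against both W and E), so the proposed strategy is not optimal.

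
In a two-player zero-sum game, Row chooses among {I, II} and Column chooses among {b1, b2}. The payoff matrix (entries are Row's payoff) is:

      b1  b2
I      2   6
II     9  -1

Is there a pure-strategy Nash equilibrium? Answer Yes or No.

Row minima: I → 2, II → -1; maximin = 2.
Column maxima: b1 → 9, b2 → 6; minimax = 6.
2 ≠ 6, so no pure-strategy equilibrium exists.

No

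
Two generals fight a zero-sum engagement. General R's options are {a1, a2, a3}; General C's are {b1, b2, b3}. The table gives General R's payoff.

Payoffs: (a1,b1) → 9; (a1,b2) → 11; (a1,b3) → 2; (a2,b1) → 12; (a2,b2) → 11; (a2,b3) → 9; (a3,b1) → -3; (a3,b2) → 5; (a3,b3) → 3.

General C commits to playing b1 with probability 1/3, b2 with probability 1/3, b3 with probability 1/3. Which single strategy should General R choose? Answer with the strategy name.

Expected payoff of a1: (1/3)·9 + (1/3)·11 + (1/3)·2 = 22/3.
Expected payoff of a2: (1/3)·12 + (1/3)·11 + (1/3)·9 = 32/3.
Expected payoff of a3: (1/3)·(-3) + (1/3)·5 + (1/3)·3 = 5/3.
The largest is 32/3, so General R's best response is a2.

a2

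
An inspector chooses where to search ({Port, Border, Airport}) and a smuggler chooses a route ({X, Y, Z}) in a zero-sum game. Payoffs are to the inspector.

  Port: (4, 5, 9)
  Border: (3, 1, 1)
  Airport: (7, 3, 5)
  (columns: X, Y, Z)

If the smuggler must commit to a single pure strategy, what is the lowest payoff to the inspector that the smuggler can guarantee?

5

Column maxima: X → 7, Y → 5, Z → 9.
The smallest of these is 5.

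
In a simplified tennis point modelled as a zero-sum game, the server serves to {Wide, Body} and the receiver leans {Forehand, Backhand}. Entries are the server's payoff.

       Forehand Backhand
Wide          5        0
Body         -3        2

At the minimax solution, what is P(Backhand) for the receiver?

Row minima: Wide → 0, Body → -3; maximin = 0.
Column maxima: Forehand → 5, Backhand → 2; minimax = 2.
0 ≠ 2, so there is no saddle point; optimal play is mixed.
Let the server play Wide with probability p. Expected payoff against Forehand: 5p + (-3)(1−p) = 8p − 3; against Backhand: 0p + 2(1−p) = −2p + 2.
Setting these equal: 8p − 3 = −2p + 2 ⇒ 10p = 5 ⇒ p = 1/2, and the value is (8)·(1/2) − 3 = 1.
For the receiver: with q = P(Forehand), equating Wide's and Body's payoffs gives 5q = −5q + 2 ⇒ q = 1/5.

4/5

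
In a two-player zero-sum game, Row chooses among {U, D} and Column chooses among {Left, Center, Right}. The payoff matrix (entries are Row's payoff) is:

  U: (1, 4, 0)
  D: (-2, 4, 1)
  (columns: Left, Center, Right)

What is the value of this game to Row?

Row minima: U → 0, D → -2; maximin = 0.
Column maxima: Left → 1, Center → 4, Right → 1; minimax = 1.
0 ≠ 1, so there is no saddle point; optimal play is mixed.
Center is strictly dominated by Left (it gives Row strictly more in every row), so Column never plays it.
On the remaining 2×2 (U, D vs Left, Right):
Let Row play U with probability p. Expected payoff against Left: 1p + (-2)(1−p) = 3p − 2; against Right: 0p + 1(1−p) = −p + 1.
Setting these equal: 3p − 2 = −p + 1 ⇒ 4p = 3 ⇒ p = 3/4, and the value is (3)·(3/4) − 2 = 1/4.
For Column: with q = P(Left), equating U's and D's payoffs gives q = −3q + 1 ⇒ q = 1/4.

1/4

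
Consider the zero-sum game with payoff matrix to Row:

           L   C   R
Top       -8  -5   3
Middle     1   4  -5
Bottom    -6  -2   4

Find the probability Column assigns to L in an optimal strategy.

Row minima: Top → -8, Middle → -5, Bottom → -6; maximin = -5.
Column maxima: L → 1, C → 4, R → 4; minimax = 1.
-5 ≠ 1, so there is no saddle point; optimal play is mixed.
Top is strictly dominated by Bottom, so Row never plays it.
C is strictly dominated by L (it gives Row strictly more in every row), so Column never plays it.
On the remaining 2×2 (Middle, Bottom vs L, R):
Let Row play Middle with probability p. Expected payoff against L: 1p + (-6)(1−p) = 7p − 6; against R: (-5)p + 4(1−p) = −9p + 4.
Setting these equal: 7p − 6 = −9p + 4 ⇒ 16p = 10 ⇒ p = 5/8, and the value is (7)·(5/8) − 6 = -13/8.
For Column: with q = P(L), equating Middle's and Bottom's payoffs gives 6q − 5 = −10q + 4 ⇒ q = 9/16.

9/16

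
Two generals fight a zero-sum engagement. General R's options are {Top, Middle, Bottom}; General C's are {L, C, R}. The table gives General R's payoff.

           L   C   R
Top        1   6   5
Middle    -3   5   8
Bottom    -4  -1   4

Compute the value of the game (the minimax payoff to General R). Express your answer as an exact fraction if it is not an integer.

Row minima: Top → 1, Middle → -3, Bottom → -4; maximin = 1.
Column maxima: L → 1, C → 6, R → 8; minimax = 1.
Since maximin = minimax = 1, there is a saddle point and the value is 1.

1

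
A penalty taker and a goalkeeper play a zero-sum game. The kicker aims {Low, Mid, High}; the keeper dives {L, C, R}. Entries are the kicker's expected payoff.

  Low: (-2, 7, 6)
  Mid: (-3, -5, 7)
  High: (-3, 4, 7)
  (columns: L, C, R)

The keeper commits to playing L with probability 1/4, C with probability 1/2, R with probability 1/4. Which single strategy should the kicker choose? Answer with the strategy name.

Expected payoff of Low: (1/4)·(-2) + (1/2)·7 + (1/4)·6 = 9/2.
Expected payoff of Mid: (1/4)·(-3) + (1/2)·(-5) + (1/4)·7 = -3/2.
Expected payoff of High: (1/4)·(-3) + (1/2)·4 + (1/4)·7 = 3.
The largest is 9/2, so the kicker's best response is Low.

Low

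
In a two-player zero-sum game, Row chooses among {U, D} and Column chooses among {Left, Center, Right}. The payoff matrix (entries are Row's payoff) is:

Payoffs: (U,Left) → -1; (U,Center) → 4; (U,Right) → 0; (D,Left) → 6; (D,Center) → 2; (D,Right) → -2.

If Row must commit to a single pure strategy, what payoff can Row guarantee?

-1

Row minima: U → -1, D → -2.
The best of these is -1.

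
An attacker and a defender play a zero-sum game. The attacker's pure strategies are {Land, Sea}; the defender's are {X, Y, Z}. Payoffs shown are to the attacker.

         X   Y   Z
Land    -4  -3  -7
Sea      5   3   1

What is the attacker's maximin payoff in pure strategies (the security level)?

Row minima: Land → -7, Sea → 1.
The best of these is 1.

1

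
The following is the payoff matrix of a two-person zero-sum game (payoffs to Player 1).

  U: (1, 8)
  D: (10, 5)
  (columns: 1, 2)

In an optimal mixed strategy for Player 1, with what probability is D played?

7/12

Row minima: U → 1, D → 5; maximin = 5.
Column maxima: 1 → 10, 2 → 8; minimax = 8.
5 ≠ 8, so there is no saddle point; optimal play is mixed.
Let Player 1 play U with probability p. Expected payoff against 1: 1p + 10(1−p) = −9p + 10; against 2: 8p + 5(1−p) = 3p + 5.
Setting these equal: −9p + 10 = 3p + 5 ⇒ −12p = -5 ⇒ p = 5/12, and the value is (-9)·(5/12) + 10 = 25/4.
For Player 2: with q = P(1), equating U's and D's payoffs gives −7q + 8 = 5q + 5 ⇒ q = 1/4.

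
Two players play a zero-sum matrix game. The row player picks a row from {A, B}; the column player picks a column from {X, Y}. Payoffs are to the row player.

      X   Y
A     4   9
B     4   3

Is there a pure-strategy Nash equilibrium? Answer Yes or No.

Yes

Row minima: A → 4, B → 3; maximin = 4.
Column maxima: X → 4, Y → 9; minimax = 4.
maximin = minimax = 4, so a saddle point exists.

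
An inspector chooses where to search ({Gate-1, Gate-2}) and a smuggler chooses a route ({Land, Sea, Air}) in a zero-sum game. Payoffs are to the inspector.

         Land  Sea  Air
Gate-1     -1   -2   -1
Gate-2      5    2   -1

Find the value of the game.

-1

Row minima: Gate-1 → -2, Gate-2 → -1; maximin = -1.
Column maxima: Land → 5, Sea → 2, Air → -1; minimax = -1.
Since maximin = minimax = -1, there is a saddle point and the value is -1.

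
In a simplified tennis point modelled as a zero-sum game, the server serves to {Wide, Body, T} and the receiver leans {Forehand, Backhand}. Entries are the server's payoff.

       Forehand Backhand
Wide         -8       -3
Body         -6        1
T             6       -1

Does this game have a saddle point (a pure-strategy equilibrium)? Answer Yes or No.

Row minima: Wide → -8, Body → -6, T → -1; maximin = -1.
Column maxima: Forehand → 6, Backhand → 1; minimax = 1.
-1 ≠ 1, so no pure-strategy equilibrium exists.

No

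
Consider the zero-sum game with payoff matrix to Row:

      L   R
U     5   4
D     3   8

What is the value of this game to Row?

14/3

Row minima: U → 4, D → 3; maximin = 4.
Column maxima: L → 5, R → 8; minimax = 5.
4 ≠ 5, so there is no saddle point; optimal play is mixed.
Let Row play U with probability p. Expected payoff against L: 5p + 3(1−p) = 2p + 3; against R: 4p + 8(1−p) = −4p + 8.
Setting these equal: 2p + 3 = −4p + 8 ⇒ 6p = 5 ⇒ p = 5/6, and the value is (2)·(5/6) + 3 = 14/3.
For Column: with q = P(L), equating U's and D's payoffs gives q + 4 = −5q + 8 ⇒ q = 2/3.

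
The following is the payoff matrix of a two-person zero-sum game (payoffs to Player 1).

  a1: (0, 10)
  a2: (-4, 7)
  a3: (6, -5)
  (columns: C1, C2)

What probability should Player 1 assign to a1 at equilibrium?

11/21

Row minima: a1 → 0, a2 → -4, a3 → -5; maximin = 0.
Column maxima: C1 → 6, C2 → 10; minimax = 6.
0 ≠ 6, so there is no saddle point; optimal play is mixed.
a2 is strictly dominated by a1, so Player 1 never plays it.
On the remaining 2×2 (a1, a3 vs C1, C2):
Let Player 1 play a1 with probability p. Expected payoff against C1: 0p + 6(1−p) = −6p + 6; against C2: 10p + (-5)(1−p) = 15p − 5.
Setting these equal: −6p + 6 = 15p − 5 ⇒ −21p = -11 ⇒ p = 11/21, and the value is (-6)·(11/21) + 6 = 20/7.
For Player 2: with q = P(C1), equating a1's and a3's payoffs gives −10q + 10 = 11q − 5 ⇒ q = 5/7.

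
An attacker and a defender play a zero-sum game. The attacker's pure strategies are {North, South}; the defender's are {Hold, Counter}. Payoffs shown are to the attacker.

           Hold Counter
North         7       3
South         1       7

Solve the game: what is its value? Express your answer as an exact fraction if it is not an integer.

Row minima: North → 3, South → 1; maximin = 3.
Column maxima: Hold → 7, Counter → 7; minimax = 7.
3 ≠ 7, so there is no saddle point; optimal play is mixed.
Let the attacker play North with probability p. Expected payoff against Hold: 7p + 1(1−p) = 6p + 1; against Counter: 3p + 7(1−p) = −4p + 7.
Setting these equal: 6p + 1 = −4p + 7 ⇒ 10p = 6 ⇒ p = 3/5, and the value is (6)·(3/5) + 1 = 23/5.
For the defender: with q = P(Hold), equating North's and South's payoffs gives 4q + 3 = −6q + 7 ⇒ q = 2/5.

23/5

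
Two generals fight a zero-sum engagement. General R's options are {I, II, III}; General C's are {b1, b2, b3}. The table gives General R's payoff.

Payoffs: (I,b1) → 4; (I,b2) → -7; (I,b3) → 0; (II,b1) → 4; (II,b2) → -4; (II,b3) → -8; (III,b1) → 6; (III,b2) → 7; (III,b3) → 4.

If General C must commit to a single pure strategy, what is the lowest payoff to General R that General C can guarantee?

Column maxima: b1 → 6, b2 → 7, b3 → 4.
The smallest of these is 4.

4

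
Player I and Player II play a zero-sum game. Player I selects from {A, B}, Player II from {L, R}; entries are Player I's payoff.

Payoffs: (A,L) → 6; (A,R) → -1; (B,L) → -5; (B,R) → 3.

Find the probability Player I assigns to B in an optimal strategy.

Row minima: A → -1, B → -5; maximin = -1.
Column maxima: L → 6, R → 3; minimax = 3.
-1 ≠ 3, so there is no saddle point; optimal play is mixed.
Let Player I play A with probability p. Expected payoff against L: 6p + (-5)(1−p) = 11p − 5; against R: (-1)p + 3(1−p) = −4p + 3.
Setting these equal: 11p − 5 = −4p + 3 ⇒ 15p = 8 ⇒ p = 8/15, and the value is (11)·(8/15) − 5 = 13/15.
For Player II: with q = P(L), equating A's and B's payoffs gives 7q − 1 = −8q + 3 ⇒ q = 4/15.

7/15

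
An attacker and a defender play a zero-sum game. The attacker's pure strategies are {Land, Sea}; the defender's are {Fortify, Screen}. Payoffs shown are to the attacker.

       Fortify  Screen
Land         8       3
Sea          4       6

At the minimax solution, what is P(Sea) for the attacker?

Row minima: Land → 3, Sea → 4; maximin = 4.
Column maxima: Fortify → 8, Screen → 6; minimax = 6.
4 ≠ 6, so there is no saddle point; optimal play is mixed.
Let the attacker play Land with probability p. Expected payoff against Fortify: 8p + 4(1−p) = 4p + 4; against Screen: 3p + 6(1−p) = −3p + 6.
Setting these equal: 4p + 4 = −3p + 6 ⇒ 7p = 2 ⇒ p = 2/7, and the value is (4)·(2/7) + 4 = 36/7.
For the defender: with q = P(Fortify), equating Land's and Sea's payoffs gives 5q + 3 = −2q + 6 ⇒ q = 3/7.

5/7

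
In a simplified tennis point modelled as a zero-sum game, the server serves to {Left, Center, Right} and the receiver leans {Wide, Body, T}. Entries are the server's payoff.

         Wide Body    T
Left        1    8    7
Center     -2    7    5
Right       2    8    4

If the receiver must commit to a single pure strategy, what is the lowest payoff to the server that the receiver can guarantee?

2

Column maxima: Wide → 2, Body → 8, T → 7.
The smallest of these is 2.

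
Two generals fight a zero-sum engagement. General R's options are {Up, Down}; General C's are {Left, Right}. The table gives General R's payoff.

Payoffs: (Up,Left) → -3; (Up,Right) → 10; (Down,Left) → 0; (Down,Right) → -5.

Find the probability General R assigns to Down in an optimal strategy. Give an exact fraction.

Row minima: Up → -3, Down → -5; maximin = -3.
Column maxima: Left → 0, Right → 10; minimax = 0.
-3 ≠ 0, so there is no saddle point; optimal play is mixed.
Let General R play Up with probability p. Expected payoff against Left: (-3)p + 0(1−p) = −3p; against Right: 10p + (-5)(1−p) = 15p − 5.
Setting these equal: −3p = 15p − 5 ⇒ −18p = -5 ⇒ p = 5/18, and the value is (-3)·(5/18) = -5/6.
For General C: with q = P(Left), equating Up's and Down's payoffs gives −13q + 10 = 5q − 5 ⇒ q = 5/6.

13/18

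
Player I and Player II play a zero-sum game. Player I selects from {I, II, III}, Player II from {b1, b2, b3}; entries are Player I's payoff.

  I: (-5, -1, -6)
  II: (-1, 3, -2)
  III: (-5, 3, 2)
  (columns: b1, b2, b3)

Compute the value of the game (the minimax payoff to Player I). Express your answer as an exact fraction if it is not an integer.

-3/2

Row minima: I → -6, II → -2, III → -5; maximin = -2.
Column maxima: b1 → -1, b2 → 3, b3 → 2; minimax = -1.
-2 ≠ -1, so there is no saddle point; optimal play is mixed.
I is strictly dominated by II, so Player I never plays it.
b2 is strictly dominated by b1 (it gives Player I strictly more in every row), so Player II never plays it.
On the remaining 2×2 (II, III vs b1, b3):
Let Player I play II with probability p. Expected payoff against b1: (-1)p + (-5)(1−p) = 4p − 5; against b3: (-2)p + 2(1−p) = −4p + 2.
Setting these equal: 4p − 5 = −4p + 2 ⇒ 8p = 7 ⇒ p = 7/8, and the value is (4)·(7/8) − 5 = -3/2.
For Player II: with q = P(b1), equating II's and III's payoffs gives q − 2 = −7q + 2 ⇒ q = 1/2.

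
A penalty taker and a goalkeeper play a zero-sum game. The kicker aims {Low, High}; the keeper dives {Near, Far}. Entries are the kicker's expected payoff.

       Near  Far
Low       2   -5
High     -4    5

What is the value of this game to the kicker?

Row minima: Low → -5, High → -4; maximin = -4.
Column maxima: Near → 2, Far → 5; minimax = 2.
-4 ≠ 2, so there is no saddle point; optimal play is mixed.
Let the kicker play Low with probability p. Expected payoff against Near: 2p + (-4)(1−p) = 6p − 4; against Far: (-5)p + 5(1−p) = −10p + 5.
Setting these equal: 6p − 4 = −10p + 5 ⇒ 16p = 9 ⇒ p = 9/16, and the value is (6)·(9/16) − 4 = -5/8.
For the keeper: with q = P(Near), equating Low's and High's payoffs gives 7q − 5 = −9q + 5 ⇒ q = 5/8.

-5/8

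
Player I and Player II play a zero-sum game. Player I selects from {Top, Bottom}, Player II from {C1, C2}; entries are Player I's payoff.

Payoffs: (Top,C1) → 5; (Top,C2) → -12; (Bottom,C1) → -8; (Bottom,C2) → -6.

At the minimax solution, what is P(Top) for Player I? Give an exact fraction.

2/19

Row minima: Top → -12, Bottom → -8; maximin = -8.
Column maxima: C1 → 5, C2 → -6; minimax = -6.
-8 ≠ -6, so there is no saddle point; optimal play is mixed.
Let Player I play Top with probability p. Expected payoff against C1: 5p + (-8)(1−p) = 13p − 8; against C2: (-12)p + (-6)(1−p) = −6p − 6.
Setting these equal: 13p − 8 = −6p − 6 ⇒ 19p = 2 ⇒ p = 2/19, and the value is (13)·(2/19) − 8 = -126/19.
For Player II: with q = P(C1), equating Top's and Bottom's payoffs gives 17q − 12 = −2q − 6 ⇒ q = 6/19.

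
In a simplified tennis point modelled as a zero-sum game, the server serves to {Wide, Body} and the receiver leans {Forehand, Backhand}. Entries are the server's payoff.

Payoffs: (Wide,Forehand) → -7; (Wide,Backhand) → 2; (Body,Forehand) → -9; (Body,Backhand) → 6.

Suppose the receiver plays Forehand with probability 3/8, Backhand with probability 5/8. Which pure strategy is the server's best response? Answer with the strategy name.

Body

Expected payoff of Wide: (3/8)·(-7) + (5/8)·2 = -11/8.
Expected payoff of Body: (3/8)·(-9) + (5/8)·6 = 3/8.
The largest is 3/8, so the server's best response is Body.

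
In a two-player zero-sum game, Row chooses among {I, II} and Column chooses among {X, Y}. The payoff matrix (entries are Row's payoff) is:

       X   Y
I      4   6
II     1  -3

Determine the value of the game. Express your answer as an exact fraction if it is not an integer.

Row minima: I → 4, II → -3; maximin = 4.
Column maxima: X → 4, Y → 6; minimax = 4.
Since maximin = minimax = 4, there is a saddle point and the value is 4.

4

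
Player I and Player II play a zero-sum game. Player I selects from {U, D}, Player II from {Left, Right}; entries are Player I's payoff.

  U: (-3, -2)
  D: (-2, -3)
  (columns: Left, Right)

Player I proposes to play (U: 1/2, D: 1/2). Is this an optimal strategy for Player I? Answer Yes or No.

Against Left this mix gives (1/2)·(-3) + (1/2)·(-2) = -5/2.
Against Right this mix gives (1/2)·(-2) + (1/2)·(-3) = -5/2.
All of Player II's active replies (Left, Right) yield -5/2, and no column does worse for Player I. The mix makes Player II indifferent and guarantees -5/2, so it is optimal.

Yes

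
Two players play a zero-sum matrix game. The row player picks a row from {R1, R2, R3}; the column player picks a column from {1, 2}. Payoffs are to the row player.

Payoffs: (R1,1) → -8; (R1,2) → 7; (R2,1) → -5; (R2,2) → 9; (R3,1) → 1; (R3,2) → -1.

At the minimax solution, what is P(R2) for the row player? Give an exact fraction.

1/8

Row minima: R1 → -8, R2 → -5, R3 → -1; maximin = -1.
Column maxima: 1 → 1, 2 → 9; minimax = 1.
-1 ≠ 1, so there is no saddle point; optimal play is mixed.
R1 is strictly dominated by R2, so the row player never plays it.
On the remaining 2×2 (R2, R3 vs 1, 2):
Let the row player play R2 with probability p. Expected payoff against 1: (-5)p + 1(1−p) = −6p + 1; against 2: 9p + (-1)(1−p) = 10p − 1.
Setting these equal: −6p + 1 = 10p − 1 ⇒ −16p = -2 ⇒ p = 1/8, and the value is (-6)·(1/8) + 1 = 1/4.
For the column player: with q = P(1), equating R2's and R3's payoffs gives −14q + 9 = 2q − 1 ⇒ q = 5/8.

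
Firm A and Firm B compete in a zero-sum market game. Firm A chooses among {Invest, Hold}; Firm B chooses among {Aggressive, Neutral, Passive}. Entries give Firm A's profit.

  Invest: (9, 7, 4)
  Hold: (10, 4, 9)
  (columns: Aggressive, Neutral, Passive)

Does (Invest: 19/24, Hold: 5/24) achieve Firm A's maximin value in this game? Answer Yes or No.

Against Aggressive this mix gives (19/24)·9 + (5/24)·10 = 221/24.
Against Neutral this mix gives (19/24)·7 + (5/24)·4 = 51/8.
Against Passive this mix gives (19/24)·4 + (5/24)·9 = 121/24.
Firm B will play Passive, holding Firm A to 121/24. Shifting weight toward the row that does better against Passive would raise this floor (the equalizing mix achieves 47/8 against both Passive and Neutral), so the proposed strategy is not optimal.

No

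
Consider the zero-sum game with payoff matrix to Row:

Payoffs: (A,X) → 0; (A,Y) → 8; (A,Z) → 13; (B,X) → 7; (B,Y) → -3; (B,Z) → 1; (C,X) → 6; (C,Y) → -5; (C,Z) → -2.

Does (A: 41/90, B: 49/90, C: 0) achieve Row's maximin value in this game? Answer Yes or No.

No

Against X this mix gives (41/90)·0 + (49/90)·7 = 343/90.
Against Y this mix gives (41/90)·8 + (49/90)·(-3) = 181/90.
Against Z this mix gives (41/90)·13 + (49/90)·1 = 97/15.
Column will play Y, holding Row to 181/90. Shifting weight toward the row that does better against Y would raise this floor (the equalizing mix achieves 28/9 against both Y and X), so the proposed strategy is not optimal.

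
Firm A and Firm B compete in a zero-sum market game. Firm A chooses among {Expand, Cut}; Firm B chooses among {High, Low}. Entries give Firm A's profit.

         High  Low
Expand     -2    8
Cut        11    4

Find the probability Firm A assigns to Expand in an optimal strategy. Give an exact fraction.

Row minima: Expand → -2, Cut → 4; maximin = 4.
Column maxima: High → 11, Low → 8; minimax = 8.
4 ≠ 8, so there is no saddle point; optimal play is mixed.
Let Firm A play Expand with probability p. Expected payoff against High: (-2)p + 11(1−p) = −13p + 11; against Low: 8p + 4(1−p) = 4p + 4.
Setting these equal: −13p + 11 = 4p + 4 ⇒ −17p = -7 ⇒ p = 7/17, and the value is (-13)·(7/17) + 11 = 96/17.
For Firm B: with q = P(High), equating Expand's and Cut's payoffs gives −10q + 8 = 7q + 4 ⇒ q = 4/17.

7/17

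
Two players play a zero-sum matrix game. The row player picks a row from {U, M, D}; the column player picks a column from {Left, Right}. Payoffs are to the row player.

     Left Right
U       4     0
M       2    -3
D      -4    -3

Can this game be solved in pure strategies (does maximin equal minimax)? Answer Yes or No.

Row minima: U → 0, M → -3, D → -4; maximin = 0.
Column maxima: Left → 4, Right → 0; minimax = 0.
maximin = minimax = 0, so a saddle point exists.

Yes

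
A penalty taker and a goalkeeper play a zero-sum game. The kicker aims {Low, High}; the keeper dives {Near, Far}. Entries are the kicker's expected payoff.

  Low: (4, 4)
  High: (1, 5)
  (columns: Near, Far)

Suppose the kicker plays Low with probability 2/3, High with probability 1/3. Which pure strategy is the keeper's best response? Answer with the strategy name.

Near

If the keeper plays Near, the kicker's expected payoff is (2/3)·4 + (1/3)·1 = 3.
If the keeper plays Far, the kicker's expected payoff is (2/3)·4 + (1/3)·5 = 13/3.
The keeper minimizes the kicker's payoff; the smallest is 3, so the best response is Near.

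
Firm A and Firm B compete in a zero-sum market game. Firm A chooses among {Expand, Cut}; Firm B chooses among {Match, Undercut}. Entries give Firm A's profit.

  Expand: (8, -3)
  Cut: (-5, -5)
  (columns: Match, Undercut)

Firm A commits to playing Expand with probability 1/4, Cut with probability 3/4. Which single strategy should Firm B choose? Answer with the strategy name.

If Firm B plays Match, Firm A's expected payoff is (1/4)·8 + (3/4)·(-5) = -7/4.
If Firm B plays Undercut, Firm A's expected payoff is (1/4)·(-3) + (3/4)·(-5) = -9/2.
Firm B minimizes Firm A's payoff; the smallest is -9/2, so the best response is Undercut.

Undercut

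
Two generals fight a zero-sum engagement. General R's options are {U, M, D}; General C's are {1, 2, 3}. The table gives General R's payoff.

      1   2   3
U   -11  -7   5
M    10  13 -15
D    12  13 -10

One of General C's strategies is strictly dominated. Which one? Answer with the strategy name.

1 holds General R's payoff strictly below 2 in every row: -11 < -7, 10 < 13, 12 < 13.
So 2 is strictly dominated for General C.

2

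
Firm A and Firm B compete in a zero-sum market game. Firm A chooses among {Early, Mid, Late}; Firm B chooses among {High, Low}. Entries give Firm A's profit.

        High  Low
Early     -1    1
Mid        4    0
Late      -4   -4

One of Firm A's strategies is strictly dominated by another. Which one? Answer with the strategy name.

Late

Early gives a strictly higher payoff than Late against every column: -1 > -4, 1 > -4.
So Late is strictly dominated and Firm A never plays it.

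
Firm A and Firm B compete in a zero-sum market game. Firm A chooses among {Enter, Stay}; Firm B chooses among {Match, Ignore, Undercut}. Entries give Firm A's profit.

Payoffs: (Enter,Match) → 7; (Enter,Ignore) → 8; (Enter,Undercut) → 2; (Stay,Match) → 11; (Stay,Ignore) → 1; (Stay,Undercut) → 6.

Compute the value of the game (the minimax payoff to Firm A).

46/11

Row minima: Enter → 2, Stay → 1; maximin = 2.
Column maxima: Match → 11, Ignore → 8, Undercut → 6; minimax = 6.
2 ≠ 6, so there is no saddle point; optimal play is mixed.
Match is strictly dominated by Undercut (it gives Firm A strictly more in every row), so Firm B never plays it.
On the remaining 2×2 (Enter, Stay vs Ignore, Undercut):
Let Firm A play Enter with probability p. Expected payoff against Ignore: 8p + 1(1−p) = 7p + 1; against Undercut: 2p + 6(1−p) = −4p + 6.
Setting these equal: 7p + 1 = −4p + 6 ⇒ 11p = 5 ⇒ p = 5/11, and the value is (7)·(5/11) + 1 = 46/11.
For Firm B: with q = P(Ignore), equating Enter's and Stay's payoffs gives 6q + 2 = −5q + 6 ⇒ q = 4/11.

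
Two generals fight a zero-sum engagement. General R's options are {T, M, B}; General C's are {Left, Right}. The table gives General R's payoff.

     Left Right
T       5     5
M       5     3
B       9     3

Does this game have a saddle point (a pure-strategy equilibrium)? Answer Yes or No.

Yes

Row minima: T → 5, M → 3, B → 3; maximin = 5.
Column maxima: Left → 9, Right → 5; minimax = 5.
maximin = minimax = 5, so a saddle point exists.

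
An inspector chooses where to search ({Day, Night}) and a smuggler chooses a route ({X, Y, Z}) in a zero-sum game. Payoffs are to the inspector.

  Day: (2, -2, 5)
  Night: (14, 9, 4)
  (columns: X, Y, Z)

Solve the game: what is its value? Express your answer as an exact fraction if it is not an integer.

53/12

Row minima: Day → -2, Night → 4; maximin = 4.
Column maxima: X → 14, Y → 9, Z → 5; minimax = 5.
4 ≠ 5, so there is no saddle point; optimal play is mixed.
X is strictly dominated by Y (it gives the inspector strictly more in every row), so the smuggler never plays it.
On the remaining 2×2 (Day, Night vs Y, Z):
Let the inspector play Day with probability p. Expected payoff against Y: (-2)p + 9(1−p) = −11p + 9; against Z: 5p + 4(1−p) = p + 4.
Setting these equal: −11p + 9 = p + 4 ⇒ −12p = -5 ⇒ p = 5/12, and the value is (-11)·(5/12) + 9 = 53/12.
For the smuggler: with q = P(Y), equating Day's and Night's payoffs gives −7q + 5 = 5q + 4 ⇒ q = 1/12.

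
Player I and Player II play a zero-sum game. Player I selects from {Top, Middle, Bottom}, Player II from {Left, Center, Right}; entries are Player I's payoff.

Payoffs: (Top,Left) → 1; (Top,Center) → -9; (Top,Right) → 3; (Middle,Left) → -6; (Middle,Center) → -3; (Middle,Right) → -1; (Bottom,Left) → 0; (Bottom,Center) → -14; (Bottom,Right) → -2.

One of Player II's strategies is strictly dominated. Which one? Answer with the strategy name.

Center holds Player I's payoff strictly below Right in every row: -9 < 3, -3 < -1, -14 < -2.
So Right is strictly dominated for Player II.

Right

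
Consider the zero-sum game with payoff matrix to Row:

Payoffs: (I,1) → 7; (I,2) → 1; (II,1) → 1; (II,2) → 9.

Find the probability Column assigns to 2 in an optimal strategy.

3/7

Row minima: I → 1, II → 1; maximin = 1.
Column maxima: 1 → 7, 2 → 9; minimax = 7.
1 ≠ 7, so there is no saddle point; optimal play is mixed.
Let Row play I with probability p. Expected payoff against 1: 7p + 1(1−p) = 6p + 1; against 2: 1p + 9(1−p) = −8p + 9.
Setting these equal: 6p + 1 = −8p + 9 ⇒ 14p = 8 ⇒ p = 4/7, and the value is (6)·(4/7) + 1 = 31/7.
For Column: with q = P(1), equating I's and II's payoffs gives 6q + 1 = −8q + 9 ⇒ q = 4/7.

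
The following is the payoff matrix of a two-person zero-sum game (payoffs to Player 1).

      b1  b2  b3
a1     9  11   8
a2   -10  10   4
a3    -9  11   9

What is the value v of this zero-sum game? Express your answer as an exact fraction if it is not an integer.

Row minima: a1 → 8, a2 → -10, a3 → -9; maximin = 8.
Column maxima: b1 → 9, b2 → 11, b3 → 9; minimax = 9.
8 ≠ 9, so there is no saddle point; optimal play is mixed.
a2 is strictly dominated by a1, so Player 1 never plays it.
b2 is strictly dominated by b1 (it gives Player 1 strictly more in every row), so Player 2 never plays it.
On the remaining 2×2 (a1, a3 vs b1, b3):
Let Player 1 play a1 with probability p. Expected payoff against b1: 9p + (-9)(1−p) = 18p − 9; against b3: 8p + 9(1−p) = −p + 9.
Setting these equal: 18p − 9 = −p + 9 ⇒ 19p = 18 ⇒ p = 18/19, and the value is (18)·(18/19) − 9 = 153/19.
For Player 2: with q = P(b1), equating a1's and a3's payoffs gives q + 8 = −18q + 9 ⇒ q = 1/19.

153/19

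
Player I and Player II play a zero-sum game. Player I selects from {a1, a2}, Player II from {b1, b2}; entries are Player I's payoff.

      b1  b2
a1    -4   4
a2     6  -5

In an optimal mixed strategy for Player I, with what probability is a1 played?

Row minima: a1 → -4, a2 → -5; maximin = -4.
Column maxima: b1 → 6, b2 → 4; minimax = 4.
-4 ≠ 4, so there is no saddle point; optimal play is mixed.
Let Player I play a1 with probability p. Expected payoff against b1: (-4)p + 6(1−p) = −10p + 6; against b2: 4p + (-5)(1−p) = 9p − 5.
Setting these equal: −10p + 6 = 9p − 5 ⇒ −19p = -11 ⇒ p = 11/19, and the value is (-10)·(11/19) + 6 = 4/19.
For Player II: with q = P(b1), equating a1's and a2's payoffs gives −8q + 4 = 11q − 5 ⇒ q = 9/19.

11/19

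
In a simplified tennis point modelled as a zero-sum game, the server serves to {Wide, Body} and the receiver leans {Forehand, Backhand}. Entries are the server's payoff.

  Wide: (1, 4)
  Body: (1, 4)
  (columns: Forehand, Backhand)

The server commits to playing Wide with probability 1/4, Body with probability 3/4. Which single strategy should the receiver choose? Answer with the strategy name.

Forehand

If the receiver plays Forehand, the server's expected payoff is (1/4)·1 + (3/4)·1 = 1.
If the receiver plays Backhand, the server's expected payoff is (1/4)·4 + (3/4)·4 = 4.
The receiver minimizes the server's payoff; the smallest is 1, so the best response is Forehand.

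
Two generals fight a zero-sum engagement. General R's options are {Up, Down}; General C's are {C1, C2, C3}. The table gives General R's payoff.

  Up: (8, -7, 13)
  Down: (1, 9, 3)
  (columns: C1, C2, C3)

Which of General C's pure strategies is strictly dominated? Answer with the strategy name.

C1 holds General R's payoff strictly below C3 in every row: 8 < 13, 1 < 3.
So C3 is strictly dominated for General C.

C3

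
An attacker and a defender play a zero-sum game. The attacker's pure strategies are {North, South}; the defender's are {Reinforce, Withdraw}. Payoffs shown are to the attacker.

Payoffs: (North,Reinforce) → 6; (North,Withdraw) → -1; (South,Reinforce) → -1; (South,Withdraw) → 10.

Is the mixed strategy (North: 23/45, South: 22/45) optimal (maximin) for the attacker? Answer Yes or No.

Against Reinforce this mix gives (23/45)·6 + (22/45)·(-1) = 116/45.
Against Withdraw this mix gives (23/45)·(-1) + (22/45)·10 = 197/45.
The defender will play Reinforce, holding the attacker to 116/45. Shifting weight toward the row that does better against Reinforce would raise this floor (the equalizing mix achieves 59/18 against both Reinforce and Withdraw), so the proposed strategy is not optimal.

No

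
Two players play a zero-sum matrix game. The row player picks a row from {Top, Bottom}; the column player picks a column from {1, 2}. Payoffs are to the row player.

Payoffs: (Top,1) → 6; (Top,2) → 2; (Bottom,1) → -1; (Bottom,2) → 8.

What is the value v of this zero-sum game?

Row minima: Top → 2, Bottom → -1; maximin = 2.
Column maxima: 1 → 6, 2 → 8; minimax = 6.
2 ≠ 6, so there is no saddle point; optimal play is mixed.
Let the row player play Top with probability p. Expected payoff against 1: 6p + (-1)(1−p) = 7p − 1; against 2: 2p + 8(1−p) = −6p + 8.
Setting these equal: 7p − 1 = −6p + 8 ⇒ 13p = 9 ⇒ p = 9/13, and the value is (7)·(9/13) − 1 = 50/13.
For the column player: with q = P(1), equating Top's and Bottom's payoffs gives 4q + 2 = −9q + 8 ⇒ q = 6/13.

50/13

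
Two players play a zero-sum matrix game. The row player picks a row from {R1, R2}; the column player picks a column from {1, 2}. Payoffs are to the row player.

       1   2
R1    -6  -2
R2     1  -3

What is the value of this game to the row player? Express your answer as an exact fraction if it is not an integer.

Row minima: R1 → -6, R2 → -3; maximin = -3.
Column maxima: 1 → 1, 2 → -2; minimax = -2.
-3 ≠ -2, so there is no saddle point; optimal play is mixed.
Let the row player play R1 with probability p. Expected payoff against 1: (-6)p + 1(1−p) = −7p + 1; against 2: (-2)p + (-3)(1−p) = p − 3.
Setting these equal: −7p + 1 = p − 3 ⇒ −8p = -4 ⇒ p = 1/2, and the value is (-7)·(1/2) + 1 = -5/2.
For the column player: with q = P(1), equating R1's and R2's payoffs gives −4q − 2 = 4q − 3 ⇒ q = 1/8.

-5/2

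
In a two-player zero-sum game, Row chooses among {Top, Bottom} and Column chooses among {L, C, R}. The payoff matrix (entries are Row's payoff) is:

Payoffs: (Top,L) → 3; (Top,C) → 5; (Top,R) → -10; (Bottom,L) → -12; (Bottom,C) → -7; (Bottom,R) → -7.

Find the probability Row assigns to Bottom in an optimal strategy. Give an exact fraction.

Row minima: Top → -10, Bottom → -12; maximin = -10.
Column maxima: L → 3, C → 5, R → -7; minimax = -7.
-10 ≠ -7, so there is no saddle point; optimal play is mixed.
C is strictly dominated by L (it gives Row strictly more in every row), so Column never plays it.
On the remaining 2×2 (Top, Bottom vs L, R):
Let Row play Top with probability p. Expected payoff against L: 3p + (-12)(1−p) = 15p − 12; against R: (-10)p + (-7)(1−p) = −3p − 7.
Setting these equal: 15p − 12 = −3p − 7 ⇒ 18p = 5 ⇒ p = 5/18, and the value is (15)·(5/18) − 12 = -47/6.
For Column: with q = P(L), equating Top's and Bottom's payoffs gives 13q − 10 = −5q − 7 ⇒ q = 1/6.

13/18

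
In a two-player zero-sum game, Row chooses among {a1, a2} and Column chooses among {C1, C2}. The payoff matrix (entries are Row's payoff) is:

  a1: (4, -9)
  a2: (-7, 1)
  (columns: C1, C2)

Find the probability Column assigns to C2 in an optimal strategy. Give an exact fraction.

11/21

Row minima: a1 → -9, a2 → -7; maximin = -7.
Column maxima: C1 → 4, C2 → 1; minimax = 1.
-7 ≠ 1, so there is no saddle point; optimal play is mixed.
Let Row play a1 with probability p. Expected payoff against C1: 4p + (-7)(1−p) = 11p − 7; against C2: (-9)p + 1(1−p) = −10p + 1.
Setting these equal: 11p − 7 = −10p + 1 ⇒ 21p = 8 ⇒ p = 8/21, and the value is (11)·(8/21) − 7 = -59/21.
For Column: with q = P(C1), equating a1's and a2's payoffs gives 13q − 9 = −8q + 1 ⇒ q = 10/21.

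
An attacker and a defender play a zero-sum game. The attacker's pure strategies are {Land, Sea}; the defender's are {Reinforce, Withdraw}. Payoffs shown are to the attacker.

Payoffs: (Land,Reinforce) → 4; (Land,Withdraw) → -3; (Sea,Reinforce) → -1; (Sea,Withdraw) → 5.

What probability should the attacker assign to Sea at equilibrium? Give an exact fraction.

Row minima: Land → -3, Sea → -1; maximin = -1.
Column maxima: Reinforce → 4, Withdraw → 5; minimax = 4.
-1 ≠ 4, so there is no saddle point; optimal play is mixed.
Let the attacker play Land with probability p. Expected payoff against Reinforce: 4p + (-1)(1−p) = 5p − 1; against Withdraw: (-3)p + 5(1−p) = −8p + 5.
Setting these equal: 5p − 1 = −8p + 5 ⇒ 13p = 6 ⇒ p = 6/13, and the value is (5)·(6/13) − 1 = 17/13.
For the defender: with q = P(Reinforce), equating Land's and Sea's payoffs gives 7q − 3 = −6q + 5 ⇒ q = 8/13.

7/13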